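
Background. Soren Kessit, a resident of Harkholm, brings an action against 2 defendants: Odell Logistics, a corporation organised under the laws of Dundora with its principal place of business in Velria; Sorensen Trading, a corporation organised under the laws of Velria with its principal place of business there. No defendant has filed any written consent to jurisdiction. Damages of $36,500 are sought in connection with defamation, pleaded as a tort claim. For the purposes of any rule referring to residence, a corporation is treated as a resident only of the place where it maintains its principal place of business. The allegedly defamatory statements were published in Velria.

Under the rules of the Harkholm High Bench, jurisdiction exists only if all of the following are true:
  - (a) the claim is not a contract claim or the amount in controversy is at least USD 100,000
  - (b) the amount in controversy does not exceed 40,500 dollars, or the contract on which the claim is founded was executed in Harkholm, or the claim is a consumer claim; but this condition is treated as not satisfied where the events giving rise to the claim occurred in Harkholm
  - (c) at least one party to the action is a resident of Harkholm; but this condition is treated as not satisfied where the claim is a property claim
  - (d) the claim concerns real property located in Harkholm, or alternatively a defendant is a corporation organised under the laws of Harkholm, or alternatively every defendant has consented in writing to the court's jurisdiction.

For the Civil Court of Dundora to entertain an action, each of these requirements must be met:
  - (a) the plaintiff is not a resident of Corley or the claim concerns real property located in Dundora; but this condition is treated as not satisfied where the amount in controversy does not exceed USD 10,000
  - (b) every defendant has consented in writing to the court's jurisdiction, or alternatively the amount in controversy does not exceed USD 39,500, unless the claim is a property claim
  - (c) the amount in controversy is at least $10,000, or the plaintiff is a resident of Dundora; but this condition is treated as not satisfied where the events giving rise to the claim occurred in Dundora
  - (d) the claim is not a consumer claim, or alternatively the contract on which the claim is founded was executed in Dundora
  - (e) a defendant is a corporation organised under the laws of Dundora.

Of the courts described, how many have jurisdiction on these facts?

1

The Harkholm High Bench:
  (a) The claim is a tort claim, not a contract claim, so one alternative holds. Condition met.
  (b) The amount in controversy is USD 36,500, within the 40,500 dollars ceiling — that alternative is enough. The exception is not triggered, since the operative events occurred in Velria, not Harkholm. Met.
  (c) Soren Kessit resides in Harkholm. The carve-out does not apply: the claim is a tort claim, not a property claim. Condition met.
  (d) The claim does not concern real property; the corporate defendant(s) are organised in Dundora, Velria, not Harkholm; no such written consent has been filed — none of the alternatives is met. Not satisfied.
  → At least one condition fails; no jurisdiction.
The Civil Court of Dundora:
  (a) The plaintiff resides in Harkholm, which is not Corley, so one alternative holds. The carve-out does not apply: the amount in controversy is USD 36,500, above the $10,000 ceiling. Satisfied.
  (b) The amount in controversy is $36,500, within the $39,500 ceiling — that alternative is enough. Condition met.
  (c) The amount in controversy is $36,500, which meets the USD 10,000 floor, which satisfies one of the alternatives. The carve-out does not apply: the operative events occurred in Velria, not Dundora. Met.
  (d) The claim is a tort claim, not a consumer claim — that alternative is enough. Satisfied.
  (e) Odell Logistics is organised under the laws of Dundora. Met.
  → All conditions met; jurisdiction exists.
Courts with jurisdiction: the Civil Court of Dundora — 1 in total.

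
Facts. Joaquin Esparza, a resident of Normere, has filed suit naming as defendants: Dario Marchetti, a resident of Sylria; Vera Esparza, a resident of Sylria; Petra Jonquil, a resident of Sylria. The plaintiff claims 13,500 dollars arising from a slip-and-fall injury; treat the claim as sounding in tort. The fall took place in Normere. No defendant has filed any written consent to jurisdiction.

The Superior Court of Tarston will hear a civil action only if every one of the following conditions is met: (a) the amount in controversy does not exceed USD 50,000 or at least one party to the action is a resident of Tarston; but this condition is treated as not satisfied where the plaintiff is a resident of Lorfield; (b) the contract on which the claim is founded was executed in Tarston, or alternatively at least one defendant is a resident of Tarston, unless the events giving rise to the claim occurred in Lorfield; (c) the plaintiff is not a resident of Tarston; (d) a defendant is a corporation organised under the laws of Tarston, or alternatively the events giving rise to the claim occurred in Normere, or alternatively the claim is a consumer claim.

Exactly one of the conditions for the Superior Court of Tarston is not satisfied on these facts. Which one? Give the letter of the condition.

The Superior Court of Tarston:
  (a) The amount in controversy is USD 13,500, within the $50,000 ceiling, which satisfies one of the alternatives. The carve-out does not apply: the plaintiff resides in Normere, not Lorfield. Condition met.
  (b) No contract (and hence no place of execution) is alleged; no defendant resides in Tarston (they reside in Sylria, Sylria, Sylria) — no alternative holds. The proviso offers no rescue either, since the operative events occurred in Normere, not Lorfield. Not satisfied.
  (c) The plaintiff resides in Normere, which is not Tarston. Satisfied.
  (d) The operative events occurred in Normere — that alternative is enough. Met.
Only condition (b) fails.

(b)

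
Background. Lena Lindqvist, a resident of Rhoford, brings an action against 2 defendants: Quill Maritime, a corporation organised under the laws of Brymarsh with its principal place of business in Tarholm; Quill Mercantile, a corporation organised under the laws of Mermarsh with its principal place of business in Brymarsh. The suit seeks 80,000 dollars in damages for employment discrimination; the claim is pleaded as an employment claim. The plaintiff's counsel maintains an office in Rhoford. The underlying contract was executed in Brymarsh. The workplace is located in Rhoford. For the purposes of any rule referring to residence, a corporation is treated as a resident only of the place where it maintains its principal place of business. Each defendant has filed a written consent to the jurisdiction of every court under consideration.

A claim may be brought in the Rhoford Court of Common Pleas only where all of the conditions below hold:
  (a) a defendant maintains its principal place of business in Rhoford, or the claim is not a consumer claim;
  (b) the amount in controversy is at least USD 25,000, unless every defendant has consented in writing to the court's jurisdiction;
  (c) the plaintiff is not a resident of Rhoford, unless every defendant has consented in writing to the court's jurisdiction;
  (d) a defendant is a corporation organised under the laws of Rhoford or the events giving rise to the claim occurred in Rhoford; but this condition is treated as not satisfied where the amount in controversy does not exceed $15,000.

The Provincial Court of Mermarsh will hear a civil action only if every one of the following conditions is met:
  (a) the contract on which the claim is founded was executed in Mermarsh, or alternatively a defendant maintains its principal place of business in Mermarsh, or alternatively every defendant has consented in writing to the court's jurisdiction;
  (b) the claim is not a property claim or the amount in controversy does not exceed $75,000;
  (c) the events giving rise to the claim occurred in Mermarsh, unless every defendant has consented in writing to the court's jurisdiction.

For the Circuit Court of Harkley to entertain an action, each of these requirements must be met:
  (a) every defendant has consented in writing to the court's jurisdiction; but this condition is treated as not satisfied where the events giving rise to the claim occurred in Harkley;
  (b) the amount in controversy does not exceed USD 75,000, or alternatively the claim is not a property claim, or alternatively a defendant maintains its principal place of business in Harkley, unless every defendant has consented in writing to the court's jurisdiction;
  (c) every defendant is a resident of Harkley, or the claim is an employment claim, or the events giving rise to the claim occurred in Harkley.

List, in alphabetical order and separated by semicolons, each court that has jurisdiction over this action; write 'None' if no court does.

The Rhoford Court of Common Pleas:
  (a) The claim is an employment claim, not a consumer claim, so one alternative holds. Met.
  (b) The amount in controversy is $80,000, which meets the $25,000 floor. Condition met.
  (c) The plaintiff resides in Rhoford. But every defendant has filed written consent, and the 'unless' clause therefore excuses the requirement. Condition met.
  (d) The operative events occurred in Rhoford, which satisfies one of the alternatives. And the carve-out is inapplicable — the amount in controversy is 80,000 dollars, above the 15,000 dollars ceiling. Condition met.
  → The court has jurisdiction.
The Provincial Court of Mermarsh:
  (a) Every defendant has filed written consent, which satisfies one of the alternatives. Condition met.
  (b) The claim is an employment claim, not a property claim, so this disjunct is met. Condition met.
  (c) The operative events occurred in Rhoford, not Mermarsh. The proviso rescues it, though: every defendant has filed written consent. Condition met.
  → All conditions met; jurisdiction exists.
The Circuit Court of Harkley:
  (a) Every defendant has filed written consent. The exception is not triggered, since the operative events occurred in Rhoford, not Harkley. Satisfied.
  (b) The claim is an employment claim, not a property claim, so one alternative holds. Satisfied.
  (c) The claim is an employment claim — that alternative is enough. Condition met.
  → The court has jurisdiction.

the Circuit Court of Harkley; the Provincial Court of Mermarsh; the Rhoford Court of Common Pleas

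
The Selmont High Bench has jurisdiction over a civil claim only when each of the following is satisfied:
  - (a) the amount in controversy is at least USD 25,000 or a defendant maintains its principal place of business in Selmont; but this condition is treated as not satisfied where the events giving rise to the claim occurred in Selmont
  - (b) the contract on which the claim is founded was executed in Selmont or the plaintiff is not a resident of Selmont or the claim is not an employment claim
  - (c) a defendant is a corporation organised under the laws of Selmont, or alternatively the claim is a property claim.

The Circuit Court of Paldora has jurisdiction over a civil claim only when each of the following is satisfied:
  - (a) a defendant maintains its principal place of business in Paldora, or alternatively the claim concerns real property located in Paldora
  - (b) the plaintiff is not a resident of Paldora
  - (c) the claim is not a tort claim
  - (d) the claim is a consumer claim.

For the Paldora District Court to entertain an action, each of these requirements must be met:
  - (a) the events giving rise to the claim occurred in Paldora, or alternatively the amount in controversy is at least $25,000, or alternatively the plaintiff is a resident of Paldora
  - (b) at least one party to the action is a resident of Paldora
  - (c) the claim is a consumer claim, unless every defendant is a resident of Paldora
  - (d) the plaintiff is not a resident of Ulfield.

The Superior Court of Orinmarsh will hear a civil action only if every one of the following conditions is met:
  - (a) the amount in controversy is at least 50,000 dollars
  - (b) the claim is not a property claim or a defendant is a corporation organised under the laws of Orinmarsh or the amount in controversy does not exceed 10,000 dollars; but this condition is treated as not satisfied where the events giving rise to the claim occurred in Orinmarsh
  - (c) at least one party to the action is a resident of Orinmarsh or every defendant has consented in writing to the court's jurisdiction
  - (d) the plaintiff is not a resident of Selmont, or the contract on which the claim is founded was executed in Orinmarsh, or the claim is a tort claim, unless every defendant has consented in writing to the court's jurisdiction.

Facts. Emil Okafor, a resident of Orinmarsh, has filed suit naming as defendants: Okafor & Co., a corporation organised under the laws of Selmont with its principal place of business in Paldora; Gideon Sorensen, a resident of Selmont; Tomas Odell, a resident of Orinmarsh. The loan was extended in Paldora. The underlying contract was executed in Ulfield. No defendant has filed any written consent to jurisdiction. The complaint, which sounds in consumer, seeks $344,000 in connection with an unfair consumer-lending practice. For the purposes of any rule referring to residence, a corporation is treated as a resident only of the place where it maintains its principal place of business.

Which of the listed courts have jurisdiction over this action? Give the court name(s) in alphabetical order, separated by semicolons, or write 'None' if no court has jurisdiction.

the Circuit Court of Paldora; the Paldora District Court; the Selmont High Bench; the Superior Court of Orinmarsh

The Selmont High Bench:
  (a) The amount in controversy is $344,000, which meets the $25,000 floor, so this disjunct is met. The carve-out does not apply: the operative events occurred in Paldora, not Selmont. Met.
  (b) The plaintiff resides in Orinmarsh, which is not Selmont, so one alternative holds. Condition met.
  (c) Okafor & Co. is organised under the laws of Selmont, so one alternative holds. Satisfied.
  → All conditions met; jurisdiction exists.
The Circuit Court of Paldora:
  (a) Okafor & Co. has its principal place of business in Paldora, so one alternative holds. Met.
  (b) The plaintiff resides in Orinmarsh, which is not Paldora. Met.
  (c) The claim is a consumer claim, not a tort claim. Met.
  (d) The claim is a consumer claim. Satisfied.
  → The court has jurisdiction.
The Paldora District Court:
  (a) The operative events occurred in Paldora, so this disjunct is met. Met.
  (b) Okafor & Co. resides in Paldora. Met.
  (c) The claim is a consumer claim. Met.
  (d) The plaintiff resides in Orinmarsh, which is not Ulfield. Satisfied.
  → Every requirement is satisfied — jurisdiction.
The Superior Court of Orinmarsh:
  (a) The amount in controversy is 344,000 dollars, which meets the 50,000 dollars floor. Satisfied.
  (b) The claim is a consumer claim, not a property claim, so one alternative holds. The carve-out does not apply: the operative events occurred in Paldora, not Orinmarsh. Condition met.
  (c) Emil Okafor resides in Orinmarsh, so one alternative holds. Condition met.
  (d) The plaintiff resides in Orinmarsh, which is not Selmont — that alternative is enough. Met.
  → All conditions met; jurisdiction exists.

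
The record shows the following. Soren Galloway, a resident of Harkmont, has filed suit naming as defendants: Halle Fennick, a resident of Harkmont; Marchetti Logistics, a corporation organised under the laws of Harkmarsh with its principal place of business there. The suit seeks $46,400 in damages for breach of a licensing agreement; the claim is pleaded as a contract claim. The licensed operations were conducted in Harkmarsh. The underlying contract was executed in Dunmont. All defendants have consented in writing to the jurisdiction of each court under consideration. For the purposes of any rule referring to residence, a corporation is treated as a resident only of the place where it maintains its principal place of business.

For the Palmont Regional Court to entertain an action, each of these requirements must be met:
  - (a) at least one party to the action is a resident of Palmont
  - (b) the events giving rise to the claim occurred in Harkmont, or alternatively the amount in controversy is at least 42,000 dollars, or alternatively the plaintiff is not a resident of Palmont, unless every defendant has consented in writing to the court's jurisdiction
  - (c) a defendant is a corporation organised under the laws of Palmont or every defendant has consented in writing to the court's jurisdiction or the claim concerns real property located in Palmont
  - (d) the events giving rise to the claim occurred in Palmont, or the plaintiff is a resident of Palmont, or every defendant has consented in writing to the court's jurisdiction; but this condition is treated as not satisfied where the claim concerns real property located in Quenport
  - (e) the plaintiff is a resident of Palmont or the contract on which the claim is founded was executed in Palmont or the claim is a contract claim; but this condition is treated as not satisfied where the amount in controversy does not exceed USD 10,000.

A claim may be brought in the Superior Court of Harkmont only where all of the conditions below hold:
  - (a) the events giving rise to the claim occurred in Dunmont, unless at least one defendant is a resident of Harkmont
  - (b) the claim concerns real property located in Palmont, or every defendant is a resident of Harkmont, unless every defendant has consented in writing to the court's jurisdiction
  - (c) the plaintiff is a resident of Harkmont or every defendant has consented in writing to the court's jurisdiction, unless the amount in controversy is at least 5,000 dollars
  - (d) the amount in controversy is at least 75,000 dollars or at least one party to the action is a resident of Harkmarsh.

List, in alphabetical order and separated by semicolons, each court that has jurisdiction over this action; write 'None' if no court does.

The Palmont Regional Court:
  (a) No party resides in Palmont. Condition not met.
  (b) The amount in controversy is 46,400 dollars, which meets the 42,000 dollars floor — that alternative is enough. Met.
  (c) Every defendant has filed written consent, so one alternative holds. Met.
  (d) Every defendant has filed written consent, so one alternative holds. And the carve-out is inapplicable — the claim does not concern real property. Met.
  (e) The claim is a contract claim — that alternative is enough. The exception is not triggered, since the amount in controversy is 46,400 dollars, above the USD 10,000 ceiling. Satisfied.
  → Not every requirement is met — no jurisdiction.
The Superior Court of Harkmont:
  (a) The operative events occurred in Harkmarsh, not Dunmont. However, Halle Fennick resides in Harkmont, so the 'unless' proviso supplies this condition. Satisfied.
  (b) The claim does not concern real property; the defendants reside as follows — Halle Fennick in Harkmont, Marchetti Logistics in Harkmarsh — not all in Harkmont — none of the alternatives is met. But every defendant has filed written consent, and the 'unless' clause therefore excuses the requirement. Satisfied.
  (c) The plaintiff resides in Harkmont, so this disjunct is met. Met.
  (d) Marchetti Logistics resides in Harkmarsh, so this disjunct is met. Met.
  → All conditions met; jurisdiction exists.

the Superior Court of Harkmont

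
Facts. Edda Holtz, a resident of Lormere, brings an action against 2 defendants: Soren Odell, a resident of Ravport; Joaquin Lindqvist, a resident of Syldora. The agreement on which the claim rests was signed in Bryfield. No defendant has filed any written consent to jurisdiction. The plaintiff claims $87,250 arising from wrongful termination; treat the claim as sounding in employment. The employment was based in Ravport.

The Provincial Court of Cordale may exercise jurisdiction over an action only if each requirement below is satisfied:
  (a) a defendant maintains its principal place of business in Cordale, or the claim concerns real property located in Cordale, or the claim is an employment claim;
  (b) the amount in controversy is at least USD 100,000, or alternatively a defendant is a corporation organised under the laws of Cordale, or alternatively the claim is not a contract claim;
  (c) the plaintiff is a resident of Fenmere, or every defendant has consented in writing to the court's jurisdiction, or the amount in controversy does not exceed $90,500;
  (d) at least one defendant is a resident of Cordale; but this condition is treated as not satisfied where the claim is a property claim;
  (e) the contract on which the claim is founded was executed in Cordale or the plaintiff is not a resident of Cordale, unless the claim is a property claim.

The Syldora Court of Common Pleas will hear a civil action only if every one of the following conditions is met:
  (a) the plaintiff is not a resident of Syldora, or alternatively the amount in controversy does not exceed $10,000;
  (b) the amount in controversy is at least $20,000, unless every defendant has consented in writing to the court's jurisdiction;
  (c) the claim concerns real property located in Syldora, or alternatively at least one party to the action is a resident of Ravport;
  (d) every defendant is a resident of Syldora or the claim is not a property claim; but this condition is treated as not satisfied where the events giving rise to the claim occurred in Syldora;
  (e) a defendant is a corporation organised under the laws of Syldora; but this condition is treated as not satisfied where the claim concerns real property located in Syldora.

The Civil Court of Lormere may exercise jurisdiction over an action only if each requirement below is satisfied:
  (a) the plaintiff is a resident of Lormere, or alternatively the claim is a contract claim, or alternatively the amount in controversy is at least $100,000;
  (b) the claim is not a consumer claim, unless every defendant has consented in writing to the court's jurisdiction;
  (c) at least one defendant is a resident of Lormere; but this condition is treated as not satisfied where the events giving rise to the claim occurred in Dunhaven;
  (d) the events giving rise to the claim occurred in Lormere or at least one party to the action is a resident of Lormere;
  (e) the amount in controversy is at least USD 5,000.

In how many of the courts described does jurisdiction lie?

0

The Provincial Court of Cordale:
  (a) The claim is an employment claim, so this disjunct is met. Condition met.
  (b) The claim is an employment claim, not a contract claim, so one alternative holds. Met.
  (c) The amount in controversy is $87,250, within the 90,500 dollars ceiling — that alternative is enough. Satisfied.
  (d) No defendant resides in Cordale (they reside in Ravport, Syldora). Condition not met.
  (e) The plaintiff resides in Lormere, which is not Cordale, which satisfies one of the alternatives. Met.
  → The court lacks jurisdiction.
The Syldora Court of Common Pleas:
  (a) The plaintiff resides in Lormere, which is not Syldora, so one alternative holds. Met.
  (b) The amount in controversy is $87,250, which meets the USD 20,000 floor. Condition met.
  (c) Soren Odell resides in Ravport, so one alternative holds. Condition met.
  (d) The claim is an employment claim, not a property claim, so this disjunct is met. The exception is not triggered, since the operative events occurred in Ravport, not Syldora. Met.
  (e) No defendant is a corporation. Not met.
  → Not every requirement is met — no jurisdiction.
The Civil Court of Lormere:
  (a) The plaintiff resides in Lormere, so one alternative holds. Condition met.
  (b) The claim is an employment claim, not a consumer claim. Satisfied.
  (c) No defendant resides in Lormere (they reside in Ravport, Syldora). Condition not met.
  (d) Edda Holtz resides in Lormere, so this disjunct is met. Satisfied.
  (e) The amount in controversy is $87,250, which meets the $5,000 floor. Met.
  → No jurisdiction.
No court satisfies all of its conditions.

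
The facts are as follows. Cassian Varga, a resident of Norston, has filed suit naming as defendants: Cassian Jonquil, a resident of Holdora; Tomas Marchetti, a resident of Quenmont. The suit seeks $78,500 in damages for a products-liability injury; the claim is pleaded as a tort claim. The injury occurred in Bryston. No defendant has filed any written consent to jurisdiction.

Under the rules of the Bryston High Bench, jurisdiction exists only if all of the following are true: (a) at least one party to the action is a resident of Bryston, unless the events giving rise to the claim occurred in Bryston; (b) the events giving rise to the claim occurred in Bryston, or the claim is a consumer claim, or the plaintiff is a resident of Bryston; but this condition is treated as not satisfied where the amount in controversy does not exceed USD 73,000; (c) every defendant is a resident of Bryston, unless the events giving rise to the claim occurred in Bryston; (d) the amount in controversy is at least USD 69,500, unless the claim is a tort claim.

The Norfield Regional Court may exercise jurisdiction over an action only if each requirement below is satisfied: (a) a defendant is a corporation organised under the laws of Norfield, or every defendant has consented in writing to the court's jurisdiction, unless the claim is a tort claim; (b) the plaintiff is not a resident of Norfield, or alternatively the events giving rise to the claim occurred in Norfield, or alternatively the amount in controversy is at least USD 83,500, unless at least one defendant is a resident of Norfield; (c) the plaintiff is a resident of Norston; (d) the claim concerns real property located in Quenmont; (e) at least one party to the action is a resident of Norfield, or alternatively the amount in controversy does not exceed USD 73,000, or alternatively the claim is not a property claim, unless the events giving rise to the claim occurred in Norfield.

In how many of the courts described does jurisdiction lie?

1

The Bryston High Bench:
  (a) No party resides in Bryston. However, the operative events occurred in Bryston, so the 'unless' proviso supplies this condition. Satisfied.
  (b) The operative events occurred in Bryston, so one alternative holds. The exception is not triggered, since the amount in controversy is 78,500 dollars, above the 73,000 dollars ceiling. Condition met.
  (c) The defendants reside as follows — Cassian Jonquil in Holdora, Tomas Marchetti in Quenmont — not all in Bryston. But the operative events occurred in Bryston, and the 'unless' clause therefore excuses the requirement. Condition met.
  (d) The amount in controversy is $78,500, which meets the $69,500 floor. Condition met.
  → Every requirement is satisfied — jurisdiction.
The Norfield Regional Court:
  (a) No defendant is a corporation; no such written consent has been filed — no alternative holds. The proviso rescues it, though: the claim is a tort claim. Satisfied.
  (b) The plaintiff resides in Norston, which is not Norfield, so one alternative holds. Met.
  (c) The plaintiff resides in Norston. Condition met.
  (d) The claim does not concern real property. Not met.
  (e) The claim is a tort claim, not a property claim, which satisfies one of the alternatives. Satisfied.
  → The court lacks jurisdiction.
Courts with jurisdiction: the Bryston High Bench — 1 in total.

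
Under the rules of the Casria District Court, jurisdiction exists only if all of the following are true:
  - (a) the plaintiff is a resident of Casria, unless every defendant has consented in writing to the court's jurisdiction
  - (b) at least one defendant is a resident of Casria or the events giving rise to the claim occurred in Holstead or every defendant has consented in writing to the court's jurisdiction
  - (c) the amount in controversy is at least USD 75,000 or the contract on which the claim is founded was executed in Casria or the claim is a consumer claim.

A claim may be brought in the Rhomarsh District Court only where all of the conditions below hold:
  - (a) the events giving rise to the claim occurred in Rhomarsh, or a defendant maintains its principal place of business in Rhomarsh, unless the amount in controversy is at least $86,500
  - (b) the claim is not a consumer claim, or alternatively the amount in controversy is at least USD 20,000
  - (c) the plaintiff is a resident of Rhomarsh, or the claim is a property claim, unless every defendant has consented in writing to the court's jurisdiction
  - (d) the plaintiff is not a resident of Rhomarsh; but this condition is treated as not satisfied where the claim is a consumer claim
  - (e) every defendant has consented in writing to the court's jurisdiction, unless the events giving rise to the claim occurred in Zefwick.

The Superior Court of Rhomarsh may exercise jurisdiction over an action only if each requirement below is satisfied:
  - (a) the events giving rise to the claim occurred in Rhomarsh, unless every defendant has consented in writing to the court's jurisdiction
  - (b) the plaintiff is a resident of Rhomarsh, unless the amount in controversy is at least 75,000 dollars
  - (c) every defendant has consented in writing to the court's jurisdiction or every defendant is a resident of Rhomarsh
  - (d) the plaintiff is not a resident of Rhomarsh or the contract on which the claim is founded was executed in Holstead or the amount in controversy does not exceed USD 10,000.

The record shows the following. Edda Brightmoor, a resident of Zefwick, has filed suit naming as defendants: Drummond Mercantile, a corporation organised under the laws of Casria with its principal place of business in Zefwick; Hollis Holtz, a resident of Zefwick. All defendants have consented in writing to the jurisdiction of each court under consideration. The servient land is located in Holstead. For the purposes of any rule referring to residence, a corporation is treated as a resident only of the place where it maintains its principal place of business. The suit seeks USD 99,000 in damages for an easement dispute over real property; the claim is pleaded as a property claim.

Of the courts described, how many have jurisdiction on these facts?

The Casria District Court:
  (a) The plaintiff resides in Zefwick, not Casria. However, every defendant has filed written consent, so the 'unless' proviso supplies this condition. Condition met.
  (b) The operative events occurred in Holstead, which satisfies one of the alternatives. Met.
  (c) The amount in controversy is 99,000 dollars, which meets the USD 75,000 floor, so one alternative holds. Condition met.
  → Every requirement is satisfied — jurisdiction.
The Rhomarsh District Court:
  (a) The operative events occurred in Holstead, not Rhomarsh; the corporate defendant(s) have their principal place of business in Zefwick, not Rhomarsh — none of the alternatives is met. But the amount in controversy is $99,000, which meets the USD 86,500 floor, and the 'unless' clause therefore excuses the requirement. Satisfied.
  (b) The claim is a property claim, not a consumer claim, so this disjunct is met. Satisfied.
  (c) The claim is a property claim — that alternative is enough. Condition met.
  (d) The plaintiff resides in Zefwick, which is not Rhomarsh. And the carve-out is inapplicable — the claim is a property claim, not a consumer claim. Met.
  (e) Every defendant has filed written consent. Condition met.
  → The court has jurisdiction.
The Superior Court of Rhomarsh:
  (a) The operative events occurred in Holstead, not Rhomarsh. The proviso rescues it, though: every defendant has filed written consent. Met.
  (b) The plaintiff resides in Zefwick, not Rhomarsh. The proviso rescues it, though: the amount in controversy is USD 99,000, which meets the $75,000 floor. Condition met.
  (c) Every defendant has filed written consent, which satisfies one of the alternatives. Satisfied.
  (d) The plaintiff resides in Zefwick, which is not Rhomarsh, so this disjunct is met. Met.
  → All conditions met; jurisdiction exists.
Courts with jurisdiction: the Casria District Court, the Rhomarsh District Court, the Superior Court of Rhomarsh — 3 in total.

3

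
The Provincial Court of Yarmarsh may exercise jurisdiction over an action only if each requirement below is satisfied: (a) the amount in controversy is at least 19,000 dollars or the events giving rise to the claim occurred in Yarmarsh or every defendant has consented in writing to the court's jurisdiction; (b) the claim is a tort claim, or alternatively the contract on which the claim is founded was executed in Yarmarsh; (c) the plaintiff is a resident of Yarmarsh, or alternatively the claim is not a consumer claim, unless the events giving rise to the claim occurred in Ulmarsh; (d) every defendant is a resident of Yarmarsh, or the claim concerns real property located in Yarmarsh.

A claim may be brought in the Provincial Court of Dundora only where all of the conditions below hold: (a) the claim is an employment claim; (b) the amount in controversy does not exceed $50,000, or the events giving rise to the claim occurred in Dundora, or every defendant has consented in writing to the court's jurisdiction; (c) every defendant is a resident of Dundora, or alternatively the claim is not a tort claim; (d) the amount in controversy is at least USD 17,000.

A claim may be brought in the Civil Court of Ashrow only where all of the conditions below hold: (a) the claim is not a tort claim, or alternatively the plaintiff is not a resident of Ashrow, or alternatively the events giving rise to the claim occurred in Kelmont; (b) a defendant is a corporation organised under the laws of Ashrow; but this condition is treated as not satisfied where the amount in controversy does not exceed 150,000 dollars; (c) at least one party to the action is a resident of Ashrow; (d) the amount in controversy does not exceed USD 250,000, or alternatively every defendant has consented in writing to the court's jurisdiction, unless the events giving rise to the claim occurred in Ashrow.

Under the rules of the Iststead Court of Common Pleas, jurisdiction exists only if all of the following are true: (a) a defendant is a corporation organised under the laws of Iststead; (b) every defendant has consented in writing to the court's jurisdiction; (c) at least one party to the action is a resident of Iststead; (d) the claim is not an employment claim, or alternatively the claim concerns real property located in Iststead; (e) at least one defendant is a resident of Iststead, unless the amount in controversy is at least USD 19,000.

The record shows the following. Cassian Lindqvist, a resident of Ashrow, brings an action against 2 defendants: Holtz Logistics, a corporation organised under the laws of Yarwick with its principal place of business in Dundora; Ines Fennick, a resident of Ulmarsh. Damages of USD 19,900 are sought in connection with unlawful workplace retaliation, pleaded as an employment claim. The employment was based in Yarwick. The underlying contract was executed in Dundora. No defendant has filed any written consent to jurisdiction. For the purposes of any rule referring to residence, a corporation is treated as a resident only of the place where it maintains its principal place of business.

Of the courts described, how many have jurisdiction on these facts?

The Provincial Court of Yarmarsh:
  (a) The amount in controversy is USD 19,900, which meets the 19,000 dollars floor, which satisfies one of the alternatives. Met.
  (b) The claim is an employment claim, not a tort claim; the contract was executed in Dundora, not Yarmarsh — no alternative holds. Not satisfied.
  (c) The claim is an employment claim, not a consumer claim, so one alternative holds. Satisfied.
  (d) The defendants reside as follows — Holtz Logistics in Dundora, Ines Fennick in Ulmarsh — not all in Yarmarsh; the claim does not concern real property — every alternative fails. Not satisfied.
  → No jurisdiction.
The Provincial Court of Dundora:
  (a) The claim is an employment claim. Satisfied.
  (b) The amount in controversy is USD 19,900, within the USD 50,000 ceiling, which satisfies one of the alternatives. Met.
  (c) The claim is an employment claim, not a tort claim, so one alternative holds. Met.
  (d) The amount in controversy is 19,900 dollars, which meets the 17,000 dollars floor. Satisfied.
  → Jurisdiction lies.
The Civil Court of Ashrow:
  (a) The claim is an employment claim, not a tort claim, so one alternative holds. Met.
  (b) The corporate defendant(s) are organised in Yarwick, not Ashrow. Condition not met.
  (c) Cassian Lindqvist resides in Ashrow. Met.
  (d) The amount in controversy is $19,900, within the USD 250,000 ceiling, so one alternative holds. Met.
  → At least one condition fails; no jurisdiction.
The Iststead Court of Common Pleas:
  (a) The corporate defendant(s) are organised in Yarwick, not Iststead. Not met.
  (b) No such written consent has been filed. Condition not met.
  (c) No party resides in Iststead. Not satisfied.
  (d) The claim is an employment claim; the claim does not concern real property — every alternative fails. Condition not met.
  (e) No defendant resides in Iststead (they reside in Dundora, Ulmarsh). But the amount in controversy is 19,900 dollars, which meets the $19,000 floor, and the 'unless' clause therefore excuses the requirement. Condition met.
  → Not every requirement is met — no jurisdiction.
Courts with jurisdiction: the Provincial Court of Dundora — 1 in total.

1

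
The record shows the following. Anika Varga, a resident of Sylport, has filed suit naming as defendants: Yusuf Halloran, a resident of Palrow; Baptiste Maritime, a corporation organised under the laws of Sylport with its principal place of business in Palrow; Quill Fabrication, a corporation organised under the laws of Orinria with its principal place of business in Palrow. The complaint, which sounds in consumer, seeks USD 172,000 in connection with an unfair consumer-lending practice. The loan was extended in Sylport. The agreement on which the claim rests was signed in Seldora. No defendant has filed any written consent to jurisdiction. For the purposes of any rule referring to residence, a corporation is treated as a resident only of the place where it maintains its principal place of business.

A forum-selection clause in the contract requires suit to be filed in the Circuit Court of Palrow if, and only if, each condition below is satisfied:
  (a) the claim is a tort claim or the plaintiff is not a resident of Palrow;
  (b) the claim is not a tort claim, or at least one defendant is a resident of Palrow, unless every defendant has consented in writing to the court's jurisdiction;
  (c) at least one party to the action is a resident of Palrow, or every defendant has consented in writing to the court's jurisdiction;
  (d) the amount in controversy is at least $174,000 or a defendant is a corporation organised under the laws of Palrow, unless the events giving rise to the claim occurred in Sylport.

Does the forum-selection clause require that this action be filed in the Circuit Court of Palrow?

Yes

The Circuit Court of Palrow:
  (a) The plaintiff resides in Sylport, which is not Palrow — that alternative is enough. Met.
  (b) The claim is a consumer claim, not a tort claim, so one alternative holds. Satisfied.
  (c) Yusuf Halloran resides in Palrow — that alternative is enough. Condition met.
  (d) The amount in controversy is 172,000 dollars, below the 174,000 dollars floor; the corporate defendant(s) are organised in Orinria, Sylport, not Palrow — no alternative holds. However, the operative events occurred in Sylport, so the 'unless' proviso supplies this condition. Condition met.
  → The clause applies.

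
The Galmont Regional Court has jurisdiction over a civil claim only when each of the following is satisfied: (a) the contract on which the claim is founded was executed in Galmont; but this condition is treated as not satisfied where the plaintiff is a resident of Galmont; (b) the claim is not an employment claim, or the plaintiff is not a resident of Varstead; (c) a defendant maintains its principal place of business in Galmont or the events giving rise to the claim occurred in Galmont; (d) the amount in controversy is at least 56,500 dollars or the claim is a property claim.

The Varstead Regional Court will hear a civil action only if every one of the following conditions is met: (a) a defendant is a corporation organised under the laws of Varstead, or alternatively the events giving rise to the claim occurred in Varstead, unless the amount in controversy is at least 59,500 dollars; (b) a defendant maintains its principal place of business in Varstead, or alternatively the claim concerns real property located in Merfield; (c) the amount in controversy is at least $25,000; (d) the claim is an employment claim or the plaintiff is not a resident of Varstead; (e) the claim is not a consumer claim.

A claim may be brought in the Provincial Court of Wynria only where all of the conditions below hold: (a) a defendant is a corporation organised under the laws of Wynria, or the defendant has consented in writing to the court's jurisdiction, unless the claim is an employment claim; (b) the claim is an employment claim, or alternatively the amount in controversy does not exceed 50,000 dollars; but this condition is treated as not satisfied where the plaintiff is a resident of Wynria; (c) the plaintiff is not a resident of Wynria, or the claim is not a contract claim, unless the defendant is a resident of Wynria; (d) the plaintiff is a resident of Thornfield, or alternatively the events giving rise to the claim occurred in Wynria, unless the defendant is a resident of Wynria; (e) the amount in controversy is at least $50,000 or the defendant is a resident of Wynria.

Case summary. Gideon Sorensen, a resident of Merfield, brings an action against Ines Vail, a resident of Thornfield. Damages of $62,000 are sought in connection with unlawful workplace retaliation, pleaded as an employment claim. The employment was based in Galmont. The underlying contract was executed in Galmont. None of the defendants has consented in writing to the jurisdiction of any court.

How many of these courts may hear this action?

The Galmont Regional Court:
  (a) The contract was executed in Galmont. And the carve-out is inapplicable — the plaintiff resides in Merfield, not Galmont. Satisfied.
  (b) The plaintiff resides in Merfield, which is not Varstead, so this disjunct is met. Satisfied.
  (c) The operative events occurred in Galmont, so one alternative holds. Condition met.
  (d) The amount in controversy is USD 62,000, which meets the USD 56,500 floor, so this disjunct is met. Satisfied.
  → The court has jurisdiction.
The Varstead Regional Court:
  (a) No defendant is a corporation; the operative events occurred in Galmont, not Varstead — no alternative holds. But the amount in controversy is $62,000, which meets the $59,500 floor, and the 'unless' clause therefore excuses the requirement. Satisfied.
  (b) No defendant is a corporation; the claim does not concern real property — none of the alternatives is met. Condition not met.
  (c) The amount in controversy is USD 62,000, which meets the $25,000 floor. Condition met.
  (d) The claim is an employment claim, so this disjunct is met. Condition met.
  (e) The claim is an employment claim, not a consumer claim. Met.
  → The court lacks jurisdiction.
The Provincial Court of Wynria:
  (a) No defendant is a corporation; no such written consent has been filed — every alternative fails. The proviso rescues it, though: the claim is an employment claim. Met.
  (b) The claim is an employment claim — that alternative is enough. The exception is not triggered, since the plaintiff resides in Merfield, not Wynria. Met.
  (c) The plaintiff resides in Merfield, which is not Wynria, so one alternative holds. Met.
  (d) The plaintiff resides in Merfield, not Thornfield; the operative events occurred in Galmont, not Wynria — no alternative holds. And the defendant resides in Thornfield, not Wynria, so the proviso does not save it. Not met.
  (e) The amount in controversy is 62,000 dollars, which meets the $50,000 floor — that alternative is enough. Met.
  → The court lacks jurisdiction.
Courts with jurisdiction: the Galmont Regional Court — 1 in total.

1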